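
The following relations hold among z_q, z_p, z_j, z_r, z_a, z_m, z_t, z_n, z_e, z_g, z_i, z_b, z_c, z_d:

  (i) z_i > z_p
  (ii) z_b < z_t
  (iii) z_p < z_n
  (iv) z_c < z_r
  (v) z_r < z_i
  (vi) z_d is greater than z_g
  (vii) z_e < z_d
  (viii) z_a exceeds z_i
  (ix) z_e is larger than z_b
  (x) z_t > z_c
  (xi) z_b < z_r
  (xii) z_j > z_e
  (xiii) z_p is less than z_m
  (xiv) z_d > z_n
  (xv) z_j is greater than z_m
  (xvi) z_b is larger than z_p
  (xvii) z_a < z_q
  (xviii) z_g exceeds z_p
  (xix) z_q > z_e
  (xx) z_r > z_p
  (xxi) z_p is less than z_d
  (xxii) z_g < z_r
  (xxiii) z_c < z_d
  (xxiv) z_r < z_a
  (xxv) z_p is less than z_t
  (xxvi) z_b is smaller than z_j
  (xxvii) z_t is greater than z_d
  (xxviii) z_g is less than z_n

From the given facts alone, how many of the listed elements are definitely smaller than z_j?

4

Directly below z_j: z_b, z_m, z_e.
One step further: z_p (4 so far).
No other element is forced below z_j by the given relations, so the count is 4.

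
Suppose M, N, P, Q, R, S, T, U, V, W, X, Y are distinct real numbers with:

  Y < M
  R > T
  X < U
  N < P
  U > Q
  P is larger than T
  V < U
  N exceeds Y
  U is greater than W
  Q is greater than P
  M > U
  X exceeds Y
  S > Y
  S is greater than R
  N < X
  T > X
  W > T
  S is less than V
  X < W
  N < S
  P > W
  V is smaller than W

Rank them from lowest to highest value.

Each adjacent pair is fixed by a given relation: Y < N; N < X; X < T; T < R; R < S; S < V; V < W; W < P; P < Q; Q < U; U < M. Chaining them end to end gives the full order.

Y < N < X < T < R < S < V < W < P < Q < U < M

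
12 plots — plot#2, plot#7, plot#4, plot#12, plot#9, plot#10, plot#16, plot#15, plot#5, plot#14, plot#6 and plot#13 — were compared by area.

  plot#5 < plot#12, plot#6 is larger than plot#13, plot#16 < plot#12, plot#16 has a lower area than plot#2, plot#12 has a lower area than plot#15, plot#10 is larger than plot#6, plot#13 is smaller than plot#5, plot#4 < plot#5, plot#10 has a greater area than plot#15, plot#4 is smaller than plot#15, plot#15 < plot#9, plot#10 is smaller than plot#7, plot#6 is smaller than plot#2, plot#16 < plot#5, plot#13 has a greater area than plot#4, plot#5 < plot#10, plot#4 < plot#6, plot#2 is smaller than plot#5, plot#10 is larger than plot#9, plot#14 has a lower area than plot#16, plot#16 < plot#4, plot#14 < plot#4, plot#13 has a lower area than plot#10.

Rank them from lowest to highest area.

Nothing is placed below plot#14, so it is least; from there plot#14 < plot#16; plot#16 < plot#4; plot#4 < plot#13; plot#13 < plot#6; plot#6 < plot#2; plot#2 < plot#5; plot#5 < plot#12; plot#12 < plot#15; plot#15 < plot#9; plot#9 < plot#10; plot#10 < plot#7, each given directly.

plot#14 < plot#16 < plot#4 < plot#13 < plot#6 < plot#2 < plot#5 < plot#12 < plot#15 < plot#9 < plot#10 < plot#7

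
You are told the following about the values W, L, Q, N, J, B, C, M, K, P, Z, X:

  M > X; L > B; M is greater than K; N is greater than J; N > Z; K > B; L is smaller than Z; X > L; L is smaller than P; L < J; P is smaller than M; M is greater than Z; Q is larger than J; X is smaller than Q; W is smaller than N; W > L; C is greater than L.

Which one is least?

L is not least since B < L; P is not least since L < P; C is not least since L < C; W is not least since L < W; X is not least since L < X; J is not least since L < J; Q is not least since X < Q; Z is not least since L < Z; K is not least since B < K; M is not least since K < M; N is not least since J < N.
Only B has nothing below it, so B is the least.

B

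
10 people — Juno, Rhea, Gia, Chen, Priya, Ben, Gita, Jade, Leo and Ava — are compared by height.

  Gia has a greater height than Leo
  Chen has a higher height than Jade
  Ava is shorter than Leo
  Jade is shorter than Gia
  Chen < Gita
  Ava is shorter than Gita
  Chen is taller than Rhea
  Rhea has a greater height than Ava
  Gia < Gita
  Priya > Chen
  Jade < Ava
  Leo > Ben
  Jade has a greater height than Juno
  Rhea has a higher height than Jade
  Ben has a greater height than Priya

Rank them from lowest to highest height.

Each adjacent pair is fixed by a given relation: Juno < Jade; Jade < Ava; Ava < Rhea; Rhea < Chen; Chen < Priya; Priya < Ben; Ben < Leo; Leo < Gia; Gia < Gita. Chaining them end to end gives the full order.

Juno < Jade < Ava < Rhea < Chen < Priya < Ben < Leo < Gia < Gita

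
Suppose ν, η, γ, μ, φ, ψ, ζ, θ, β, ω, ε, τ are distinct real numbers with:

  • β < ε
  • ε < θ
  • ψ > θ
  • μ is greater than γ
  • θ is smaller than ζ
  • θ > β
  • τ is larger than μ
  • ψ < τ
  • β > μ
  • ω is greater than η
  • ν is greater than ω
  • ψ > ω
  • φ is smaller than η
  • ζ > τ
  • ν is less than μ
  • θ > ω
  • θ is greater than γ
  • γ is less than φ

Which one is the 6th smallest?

Piecing the relations together gives one ordering: γ < φ < η < ω < ν < μ < β < ε < θ < ψ < τ < ζ.
Counting 6 from the smallest end gives μ.

μ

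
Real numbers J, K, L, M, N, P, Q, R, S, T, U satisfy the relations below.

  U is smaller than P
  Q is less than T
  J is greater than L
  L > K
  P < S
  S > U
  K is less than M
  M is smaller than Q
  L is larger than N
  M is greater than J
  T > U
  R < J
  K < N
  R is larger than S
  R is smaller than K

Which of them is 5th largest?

L

Piecing the relations together gives one ordering: U < P < S < R < K < N < L < J < M < Q < T.
Counting 5 from the largest end gives L.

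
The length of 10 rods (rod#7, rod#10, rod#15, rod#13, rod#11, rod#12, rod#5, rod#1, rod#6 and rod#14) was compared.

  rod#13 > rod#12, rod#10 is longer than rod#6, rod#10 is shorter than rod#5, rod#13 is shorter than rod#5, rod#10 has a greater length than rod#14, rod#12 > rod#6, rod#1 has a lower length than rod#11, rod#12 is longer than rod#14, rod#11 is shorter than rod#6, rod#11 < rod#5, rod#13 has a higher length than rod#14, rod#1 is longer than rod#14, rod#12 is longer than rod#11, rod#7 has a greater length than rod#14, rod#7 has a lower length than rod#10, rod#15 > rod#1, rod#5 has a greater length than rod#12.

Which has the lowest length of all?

rod#14

rod#1 is not least since rod#14 < rod#1; rod#11 is not least since rod#1 < rod#11; rod#6 is not least since rod#11 < rod#6; rod#15 is not least since rod#1 < rod#15; rod#7 is not least since rod#14 < rod#7; rod#12 is not least since rod#14 < rod#12; rod#10 is not least since rod#14 < rod#10; rod#13 is not least since rod#12 < rod#13; rod#5 is not least since rod#10 < rod#5.
Only rod#14 has nothing below it, so rod#14 is the lowest length.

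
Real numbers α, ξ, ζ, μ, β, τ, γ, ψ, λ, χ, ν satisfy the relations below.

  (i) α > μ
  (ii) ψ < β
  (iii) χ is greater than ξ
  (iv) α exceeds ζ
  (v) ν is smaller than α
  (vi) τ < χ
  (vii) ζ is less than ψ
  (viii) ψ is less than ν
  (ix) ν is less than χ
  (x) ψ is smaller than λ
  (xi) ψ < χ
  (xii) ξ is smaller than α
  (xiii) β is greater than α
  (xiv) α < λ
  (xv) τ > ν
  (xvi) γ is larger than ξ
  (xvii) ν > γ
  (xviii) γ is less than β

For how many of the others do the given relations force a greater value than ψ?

6

From ψ the given relations immediately reach ν, β, λ, χ.
From those, α, τ — 6 in total.
No other element is forced above ψ by the given relations, so the count is 6.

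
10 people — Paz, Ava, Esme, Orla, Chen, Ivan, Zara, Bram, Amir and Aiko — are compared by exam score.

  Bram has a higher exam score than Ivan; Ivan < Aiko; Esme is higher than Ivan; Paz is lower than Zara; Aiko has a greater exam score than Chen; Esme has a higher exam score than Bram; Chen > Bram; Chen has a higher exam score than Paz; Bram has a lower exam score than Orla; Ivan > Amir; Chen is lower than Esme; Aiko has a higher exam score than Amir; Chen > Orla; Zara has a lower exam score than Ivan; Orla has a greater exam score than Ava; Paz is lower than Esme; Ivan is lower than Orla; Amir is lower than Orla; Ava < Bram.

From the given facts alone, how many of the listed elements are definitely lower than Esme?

8

From Esme the given relations immediately reach Paz, Ivan, Bram, Chen.
From those, Amir, Zara, Ava, Orla — 8 in total.
Nothing else is reachable below Esme; 8 in all.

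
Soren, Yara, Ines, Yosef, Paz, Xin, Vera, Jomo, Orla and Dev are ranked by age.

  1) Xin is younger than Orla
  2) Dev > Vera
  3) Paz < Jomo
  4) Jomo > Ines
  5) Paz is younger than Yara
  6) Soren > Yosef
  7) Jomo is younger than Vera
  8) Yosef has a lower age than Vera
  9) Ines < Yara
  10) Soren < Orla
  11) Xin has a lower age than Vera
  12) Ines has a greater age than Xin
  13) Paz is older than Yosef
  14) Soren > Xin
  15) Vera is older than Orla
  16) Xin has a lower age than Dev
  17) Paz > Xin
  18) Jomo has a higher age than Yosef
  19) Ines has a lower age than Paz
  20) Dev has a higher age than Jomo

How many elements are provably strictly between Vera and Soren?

1

Chaining upward from Soren reaches: Orla, Dev.
Chaining downward from Vera reaches: Yosef, Xin, Ines, Paz, Jomo, Orla.
Strictly between Soren and Vera are those in both lists: Orla — 1 element.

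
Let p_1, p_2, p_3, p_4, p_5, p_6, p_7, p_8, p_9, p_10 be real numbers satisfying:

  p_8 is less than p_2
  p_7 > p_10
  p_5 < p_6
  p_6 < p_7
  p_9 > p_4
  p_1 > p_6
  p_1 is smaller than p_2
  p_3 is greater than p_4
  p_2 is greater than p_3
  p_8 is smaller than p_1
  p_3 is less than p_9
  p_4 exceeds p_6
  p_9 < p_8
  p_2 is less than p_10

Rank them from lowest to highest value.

p_5 < p_6 < p_4 < p_3 < p_9 < p_8 < p_1 < p_2 < p_10 < p_7

Each adjacent pair is fixed by a given relation: p_5 < p_6; p_6 < p_4; p_4 < p_3; p_3 < p_9; p_9 < p_8; p_8 < p_1; p_1 < p_2; p_2 < p_10; p_10 < p_7. Chaining them end to end gives the full order.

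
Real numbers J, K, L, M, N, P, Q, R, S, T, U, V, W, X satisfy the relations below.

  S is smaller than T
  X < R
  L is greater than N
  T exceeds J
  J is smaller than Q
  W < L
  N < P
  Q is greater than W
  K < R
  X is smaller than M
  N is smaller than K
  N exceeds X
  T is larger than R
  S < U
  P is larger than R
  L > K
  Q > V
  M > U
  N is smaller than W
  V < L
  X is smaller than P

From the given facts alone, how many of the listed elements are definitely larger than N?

The elements the relations force above N are K, W, R, L, Q, T, P — no chain reaches any other.
That is 7.

7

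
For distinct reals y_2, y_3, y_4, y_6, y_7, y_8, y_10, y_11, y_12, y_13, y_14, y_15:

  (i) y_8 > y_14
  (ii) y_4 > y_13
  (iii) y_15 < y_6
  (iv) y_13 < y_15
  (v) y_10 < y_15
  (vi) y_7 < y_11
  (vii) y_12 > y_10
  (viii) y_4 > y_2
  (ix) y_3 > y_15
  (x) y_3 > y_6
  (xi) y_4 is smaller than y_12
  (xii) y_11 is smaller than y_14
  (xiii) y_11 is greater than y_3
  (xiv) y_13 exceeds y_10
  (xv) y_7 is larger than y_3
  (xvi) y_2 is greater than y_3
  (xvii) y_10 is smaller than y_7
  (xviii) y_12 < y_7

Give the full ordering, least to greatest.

The consecutive links are each given: y_10 < y_13; y_13 < y_15; y_15 < y_6; y_6 < y_3; y_3 < y_2; y_2 < y_4; y_4 < y_12; y_12 < y_7; y_7 < y_11; y_11 < y_14; y_14 < y_8.

y_10 < y_13 < y_15 < y_6 < y_3 < y_2 < y_4 < y_12 < y_7 < y_11 < y_14 < y_8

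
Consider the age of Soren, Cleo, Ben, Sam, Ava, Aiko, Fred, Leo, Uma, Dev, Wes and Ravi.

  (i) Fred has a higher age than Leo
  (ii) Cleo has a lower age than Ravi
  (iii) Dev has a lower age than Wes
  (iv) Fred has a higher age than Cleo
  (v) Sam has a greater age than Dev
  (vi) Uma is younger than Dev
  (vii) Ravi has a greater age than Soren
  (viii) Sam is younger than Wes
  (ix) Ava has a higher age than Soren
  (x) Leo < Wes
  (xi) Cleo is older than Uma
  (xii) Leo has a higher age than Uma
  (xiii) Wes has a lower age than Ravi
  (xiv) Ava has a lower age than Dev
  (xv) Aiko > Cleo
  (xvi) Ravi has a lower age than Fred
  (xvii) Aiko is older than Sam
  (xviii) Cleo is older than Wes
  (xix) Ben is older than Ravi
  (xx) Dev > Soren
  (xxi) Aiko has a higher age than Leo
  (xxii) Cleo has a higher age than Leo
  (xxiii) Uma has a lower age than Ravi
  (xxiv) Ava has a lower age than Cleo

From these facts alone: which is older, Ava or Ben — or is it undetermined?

Ava < Dev and Dev < Sam give Ava < Sam.
Then Sam < Wes extends the chain to Wes.
With Wes < Cleo: Ava < Dev < Sam < Wes < Cleo.
Then Cleo < Ravi extends the chain to Ravi.
With Ravi < Ben: Ava < Dev < Sam < Wes < Cleo < Ravi < Ben.
So Ben is older.

Ben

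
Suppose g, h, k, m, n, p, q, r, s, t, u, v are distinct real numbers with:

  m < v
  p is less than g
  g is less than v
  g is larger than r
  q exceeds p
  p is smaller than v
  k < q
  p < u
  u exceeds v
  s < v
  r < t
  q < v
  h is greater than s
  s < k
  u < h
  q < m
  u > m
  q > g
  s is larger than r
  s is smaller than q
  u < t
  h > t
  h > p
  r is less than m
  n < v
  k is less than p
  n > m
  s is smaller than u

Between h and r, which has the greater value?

h

r < s and s < k give r < k.
Then k < p extends the chain to p.
Then p < g extends the chain to g.
Then g < q extends the chain to q.
With q < m: r < s < k < p < g < q < m.
Then m < v extends the chain to v.
Then v < u extends the chain to u.
With u < t: r < s < k < p < g < q < m < v < u < t.
Then t < h extends the chain to h.
So r < h; h is the larger of the two.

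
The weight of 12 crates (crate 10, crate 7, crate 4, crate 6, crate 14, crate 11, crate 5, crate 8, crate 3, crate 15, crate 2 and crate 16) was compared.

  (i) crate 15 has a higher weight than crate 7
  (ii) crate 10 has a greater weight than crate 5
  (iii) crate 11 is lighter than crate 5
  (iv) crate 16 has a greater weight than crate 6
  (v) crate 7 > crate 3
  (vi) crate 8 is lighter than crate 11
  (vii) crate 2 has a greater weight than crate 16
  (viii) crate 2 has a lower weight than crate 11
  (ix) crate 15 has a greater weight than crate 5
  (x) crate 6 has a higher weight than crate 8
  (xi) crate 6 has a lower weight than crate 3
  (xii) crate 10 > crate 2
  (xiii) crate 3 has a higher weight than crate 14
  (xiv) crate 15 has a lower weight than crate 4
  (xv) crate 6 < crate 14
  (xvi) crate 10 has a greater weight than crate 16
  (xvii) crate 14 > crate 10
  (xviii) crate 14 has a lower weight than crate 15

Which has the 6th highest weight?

The consecutive relations fix a unique order: crate 8 < crate 6 < crate 16 < crate 2 < crate 11 < crate 5 < crate 10 < crate 14 < crate 3 < crate 7 < crate 15 < crate 4.
The 6th largest is crate 10.

crate 10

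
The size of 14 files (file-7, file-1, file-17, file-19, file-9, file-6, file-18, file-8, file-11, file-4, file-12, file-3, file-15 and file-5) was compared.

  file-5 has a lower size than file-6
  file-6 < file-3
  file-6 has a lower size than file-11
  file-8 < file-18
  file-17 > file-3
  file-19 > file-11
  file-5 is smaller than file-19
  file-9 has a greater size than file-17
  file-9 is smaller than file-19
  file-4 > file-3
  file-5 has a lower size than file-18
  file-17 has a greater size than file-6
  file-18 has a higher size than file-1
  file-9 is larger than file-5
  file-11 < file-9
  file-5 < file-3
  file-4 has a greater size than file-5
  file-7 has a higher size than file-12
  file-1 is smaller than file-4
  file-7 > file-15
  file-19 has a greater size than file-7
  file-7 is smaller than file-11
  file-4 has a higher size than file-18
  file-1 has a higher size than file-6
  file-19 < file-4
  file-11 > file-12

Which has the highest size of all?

file-15 is not greatest since file-15 < file-7; file-12 is not greatest since file-12 < file-7; file-5 is not greatest since file-5 < file-3; file-6 is not greatest since file-6 < file-11; file-7 is not greatest since file-7 < file-19; file-3 is not greatest since file-3 < file-4; file-1 is not greatest since file-1 < file-18; file-11 is not greatest since file-11 < file-9; file-17 is not greatest since file-17 < file-9; file-9 is not greatest since file-9 < file-19; file-8 is not greatest since file-8 < file-18; file-18 is not greatest since file-18 < file-4; file-19 is not greatest since file-19 < file-4.
Only file-4 has nothing above it, so file-4 is the highest size.

file-4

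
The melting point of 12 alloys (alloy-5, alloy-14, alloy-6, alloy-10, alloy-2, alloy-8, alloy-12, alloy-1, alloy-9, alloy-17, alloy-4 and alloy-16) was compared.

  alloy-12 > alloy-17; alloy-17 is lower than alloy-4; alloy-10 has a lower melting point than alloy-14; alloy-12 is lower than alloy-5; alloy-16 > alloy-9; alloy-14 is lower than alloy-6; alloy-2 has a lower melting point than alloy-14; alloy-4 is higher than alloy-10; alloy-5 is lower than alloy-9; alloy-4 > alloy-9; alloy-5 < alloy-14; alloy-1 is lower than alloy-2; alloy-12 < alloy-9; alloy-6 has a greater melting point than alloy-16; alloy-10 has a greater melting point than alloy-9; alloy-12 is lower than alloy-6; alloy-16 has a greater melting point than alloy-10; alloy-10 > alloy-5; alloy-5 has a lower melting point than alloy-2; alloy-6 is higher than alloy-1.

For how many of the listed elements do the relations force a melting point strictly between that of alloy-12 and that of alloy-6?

6

The relations place alloy-12 below alloy-6. An element lies strictly between them when it is forced above alloy-12 and also forced below alloy-6.
Above alloy-12: {alloy-5, alloy-2, alloy-9, alloy-10, alloy-14, alloy-16, alloy-4}. Below alloy-6: {alloy-17, alloy-1, alloy-5, alloy-2, alloy-9, alloy-10, alloy-14, alloy-16}.
Intersection: {alloy-5, alloy-2, alloy-9, alloy-10, alloy-14, alloy-16} — 6.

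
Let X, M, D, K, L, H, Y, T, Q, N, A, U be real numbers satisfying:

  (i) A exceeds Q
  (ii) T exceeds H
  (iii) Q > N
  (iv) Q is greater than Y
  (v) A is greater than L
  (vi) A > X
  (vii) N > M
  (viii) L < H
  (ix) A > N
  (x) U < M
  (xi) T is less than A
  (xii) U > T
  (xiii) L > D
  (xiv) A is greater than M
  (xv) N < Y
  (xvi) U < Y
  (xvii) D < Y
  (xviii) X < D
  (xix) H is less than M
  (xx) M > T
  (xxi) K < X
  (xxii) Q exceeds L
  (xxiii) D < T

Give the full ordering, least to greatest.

The consecutive links are each given: K < X; X < D; D < L; L < H; H < T; T < U; U < M; M < N; N < Y; Y < Q; Q < A.

K < X < D < L < H < T < U < M < N < Y < Q < A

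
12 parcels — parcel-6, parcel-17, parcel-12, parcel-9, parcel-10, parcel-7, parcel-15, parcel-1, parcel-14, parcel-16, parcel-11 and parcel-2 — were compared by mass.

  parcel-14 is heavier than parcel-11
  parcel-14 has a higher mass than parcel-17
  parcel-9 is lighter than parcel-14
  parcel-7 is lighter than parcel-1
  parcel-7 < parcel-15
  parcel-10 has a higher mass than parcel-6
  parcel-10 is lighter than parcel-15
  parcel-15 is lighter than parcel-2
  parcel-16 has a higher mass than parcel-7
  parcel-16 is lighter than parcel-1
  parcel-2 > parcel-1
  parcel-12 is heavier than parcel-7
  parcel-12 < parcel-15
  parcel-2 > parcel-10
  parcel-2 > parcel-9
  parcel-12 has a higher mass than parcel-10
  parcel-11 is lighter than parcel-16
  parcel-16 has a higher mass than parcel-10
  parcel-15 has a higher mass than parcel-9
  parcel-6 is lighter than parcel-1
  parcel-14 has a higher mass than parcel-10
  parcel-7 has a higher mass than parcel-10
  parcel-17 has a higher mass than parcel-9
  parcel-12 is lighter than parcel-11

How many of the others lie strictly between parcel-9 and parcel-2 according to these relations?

1

Chaining upward from parcel-9 reaches: parcel-15, parcel-17, parcel-14.
Chaining downward from parcel-2 reaches: parcel-6, parcel-10, parcel-7, parcel-12, parcel-15, parcel-11, parcel-16, parcel-1.
Strictly between parcel-9 and parcel-2 are those in both lists: parcel-15 — 1 element.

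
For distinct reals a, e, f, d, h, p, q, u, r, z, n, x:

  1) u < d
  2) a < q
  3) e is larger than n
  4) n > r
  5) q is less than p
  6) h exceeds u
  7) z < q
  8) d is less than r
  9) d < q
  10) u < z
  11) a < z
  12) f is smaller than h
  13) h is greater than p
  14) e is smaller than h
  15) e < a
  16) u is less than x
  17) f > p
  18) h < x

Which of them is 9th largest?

n

The consecutive relations fix a unique order: u < d < r < n < e < a < z < q < p < f < h < x.
The 9th largest is n.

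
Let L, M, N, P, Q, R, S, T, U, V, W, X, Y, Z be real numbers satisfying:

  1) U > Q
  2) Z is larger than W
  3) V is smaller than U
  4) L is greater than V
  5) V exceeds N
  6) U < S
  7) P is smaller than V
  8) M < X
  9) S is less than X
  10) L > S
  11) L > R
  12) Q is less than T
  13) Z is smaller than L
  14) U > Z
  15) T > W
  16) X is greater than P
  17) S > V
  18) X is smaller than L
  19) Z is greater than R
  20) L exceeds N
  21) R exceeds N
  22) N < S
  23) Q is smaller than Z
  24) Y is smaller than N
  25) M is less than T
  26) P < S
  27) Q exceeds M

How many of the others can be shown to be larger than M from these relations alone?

Directly above M: Q, T, X.
One step further: Z, U, L (6 so far).
One step further: S (7 so far).
No other element is forced above M by the given relations, so the count is 7.

7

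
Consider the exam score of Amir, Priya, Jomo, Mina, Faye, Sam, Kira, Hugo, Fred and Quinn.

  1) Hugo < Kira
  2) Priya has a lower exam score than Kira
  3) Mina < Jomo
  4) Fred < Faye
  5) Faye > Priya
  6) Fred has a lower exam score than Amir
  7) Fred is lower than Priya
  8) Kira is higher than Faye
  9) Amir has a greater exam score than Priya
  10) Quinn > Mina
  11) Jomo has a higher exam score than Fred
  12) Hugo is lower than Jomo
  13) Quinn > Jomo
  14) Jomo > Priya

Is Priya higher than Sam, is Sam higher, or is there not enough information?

undetermined

Following every chain through Sam: nothing is chained to Sam.
Priya is not reached, and no chain runs the other way from Priya to Sam.
So the given relations leave the order of Sam and Priya undetermined.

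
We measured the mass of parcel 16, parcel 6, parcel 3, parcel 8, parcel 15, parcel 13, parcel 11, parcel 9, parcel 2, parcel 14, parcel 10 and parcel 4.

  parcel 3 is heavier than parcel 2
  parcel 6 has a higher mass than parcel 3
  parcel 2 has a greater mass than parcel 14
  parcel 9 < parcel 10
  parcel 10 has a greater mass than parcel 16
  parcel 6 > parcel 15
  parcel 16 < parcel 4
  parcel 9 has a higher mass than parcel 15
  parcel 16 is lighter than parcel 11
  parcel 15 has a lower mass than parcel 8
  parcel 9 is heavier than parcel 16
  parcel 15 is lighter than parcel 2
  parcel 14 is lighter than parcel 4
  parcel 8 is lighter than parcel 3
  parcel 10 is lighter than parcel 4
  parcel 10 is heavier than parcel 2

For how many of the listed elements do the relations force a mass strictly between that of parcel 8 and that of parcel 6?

Chaining upward from parcel 8 reaches: parcel 3.
Chaining downward from parcel 6 reaches: parcel 14, parcel 15, parcel 2, parcel 3.
Strictly between parcel 8 and parcel 6 are those in both lists: parcel 3 — 1 element.

1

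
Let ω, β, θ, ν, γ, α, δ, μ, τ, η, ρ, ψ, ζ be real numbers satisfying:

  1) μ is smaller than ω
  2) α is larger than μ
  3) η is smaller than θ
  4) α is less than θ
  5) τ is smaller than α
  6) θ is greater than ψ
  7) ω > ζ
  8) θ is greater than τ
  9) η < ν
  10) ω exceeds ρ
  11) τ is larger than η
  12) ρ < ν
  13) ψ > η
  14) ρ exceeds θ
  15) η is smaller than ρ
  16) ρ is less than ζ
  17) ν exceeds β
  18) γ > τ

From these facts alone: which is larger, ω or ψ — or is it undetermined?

Link the given pairs in sequence: ψ < θ; θ < ρ; ρ < ζ; ζ < ω.
Chaining these gives ψ < θ < ρ < ζ < ω.
So ω is larger.

ω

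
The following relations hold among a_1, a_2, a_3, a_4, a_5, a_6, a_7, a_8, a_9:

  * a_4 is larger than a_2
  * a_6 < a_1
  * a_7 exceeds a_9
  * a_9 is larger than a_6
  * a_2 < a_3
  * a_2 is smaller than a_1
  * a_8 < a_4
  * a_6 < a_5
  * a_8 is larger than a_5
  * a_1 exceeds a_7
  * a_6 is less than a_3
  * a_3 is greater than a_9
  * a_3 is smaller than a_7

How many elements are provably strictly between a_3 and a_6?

The relations place a_6 below a_3. An element lies strictly between them when it is forced above a_6 and also forced below a_3.
Above a_6: {a_9, a_5, a_8, a_4, a_7, a_1}. Below a_3: {a_2, a_9}.
Intersection: {a_9} — 1.

1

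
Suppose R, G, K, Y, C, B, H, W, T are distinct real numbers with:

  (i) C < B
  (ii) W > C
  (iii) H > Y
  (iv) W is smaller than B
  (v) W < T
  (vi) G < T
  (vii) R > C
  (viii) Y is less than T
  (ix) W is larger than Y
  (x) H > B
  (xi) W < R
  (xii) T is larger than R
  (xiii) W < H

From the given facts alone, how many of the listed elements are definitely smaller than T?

5

The elements the relations force below T are Y, C, W, R, G — no chain reaches any other.
That is 5.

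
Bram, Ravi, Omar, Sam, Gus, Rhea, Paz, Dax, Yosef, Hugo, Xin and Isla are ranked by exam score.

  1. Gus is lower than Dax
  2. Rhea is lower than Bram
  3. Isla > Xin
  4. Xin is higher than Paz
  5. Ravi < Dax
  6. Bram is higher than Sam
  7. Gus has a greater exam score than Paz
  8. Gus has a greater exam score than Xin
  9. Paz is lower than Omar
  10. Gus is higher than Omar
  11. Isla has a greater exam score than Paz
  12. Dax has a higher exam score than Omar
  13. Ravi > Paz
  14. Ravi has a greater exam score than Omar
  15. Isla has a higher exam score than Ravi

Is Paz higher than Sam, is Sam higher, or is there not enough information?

Following every chain through Paz: above Paz we get Omar, Xin, Ravi, Isla, Gus, Dax.
Sam is not reached, and no chain runs the other way from Sam to Paz.
So the given relations leave the order of Paz and Sam undetermined.

undetermined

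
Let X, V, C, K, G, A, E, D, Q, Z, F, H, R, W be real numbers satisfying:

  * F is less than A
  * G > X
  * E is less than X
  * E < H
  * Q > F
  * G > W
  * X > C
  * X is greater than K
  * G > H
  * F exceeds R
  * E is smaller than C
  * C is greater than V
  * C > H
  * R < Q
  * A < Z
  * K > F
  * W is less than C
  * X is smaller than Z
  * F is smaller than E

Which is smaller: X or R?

Following the relations from R: R < F < E < H < C < X.
So R < X; R is the smaller of the two.

R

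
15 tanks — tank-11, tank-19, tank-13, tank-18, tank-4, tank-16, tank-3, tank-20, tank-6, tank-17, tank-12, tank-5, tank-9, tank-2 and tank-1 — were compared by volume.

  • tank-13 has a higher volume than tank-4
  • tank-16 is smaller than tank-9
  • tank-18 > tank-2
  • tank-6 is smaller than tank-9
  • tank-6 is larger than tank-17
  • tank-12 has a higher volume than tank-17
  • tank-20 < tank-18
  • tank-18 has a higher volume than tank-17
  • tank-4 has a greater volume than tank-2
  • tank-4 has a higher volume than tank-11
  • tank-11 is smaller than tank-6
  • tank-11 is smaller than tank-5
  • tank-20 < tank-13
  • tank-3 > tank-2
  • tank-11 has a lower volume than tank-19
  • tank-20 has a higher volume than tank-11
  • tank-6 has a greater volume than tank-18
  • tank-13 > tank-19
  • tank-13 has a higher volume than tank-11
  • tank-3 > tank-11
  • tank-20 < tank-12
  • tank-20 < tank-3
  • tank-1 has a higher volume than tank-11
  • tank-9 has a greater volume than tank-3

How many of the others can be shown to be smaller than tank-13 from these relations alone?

5

Directly below tank-13: tank-11, tank-20, tank-4, tank-19.
One step further: tank-2 (5 so far).
Nothing else is reachable below tank-13; 5 in all.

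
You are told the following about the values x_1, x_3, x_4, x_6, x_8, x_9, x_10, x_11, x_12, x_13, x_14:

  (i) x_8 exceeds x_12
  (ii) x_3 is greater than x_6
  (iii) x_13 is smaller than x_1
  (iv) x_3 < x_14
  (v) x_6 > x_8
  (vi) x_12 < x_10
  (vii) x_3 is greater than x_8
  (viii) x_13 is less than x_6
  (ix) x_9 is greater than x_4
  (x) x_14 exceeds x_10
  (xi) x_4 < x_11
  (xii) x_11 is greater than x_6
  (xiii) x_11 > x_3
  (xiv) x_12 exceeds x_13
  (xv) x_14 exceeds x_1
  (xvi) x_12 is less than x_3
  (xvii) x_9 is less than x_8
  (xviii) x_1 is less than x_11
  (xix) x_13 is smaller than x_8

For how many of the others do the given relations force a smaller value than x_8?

From x_8 the given relations immediately reach x_13, x_12, x_9.
From those, x_4 — 4 in total.
No other element is forced below x_8 by the given relations, so the count is 4.

4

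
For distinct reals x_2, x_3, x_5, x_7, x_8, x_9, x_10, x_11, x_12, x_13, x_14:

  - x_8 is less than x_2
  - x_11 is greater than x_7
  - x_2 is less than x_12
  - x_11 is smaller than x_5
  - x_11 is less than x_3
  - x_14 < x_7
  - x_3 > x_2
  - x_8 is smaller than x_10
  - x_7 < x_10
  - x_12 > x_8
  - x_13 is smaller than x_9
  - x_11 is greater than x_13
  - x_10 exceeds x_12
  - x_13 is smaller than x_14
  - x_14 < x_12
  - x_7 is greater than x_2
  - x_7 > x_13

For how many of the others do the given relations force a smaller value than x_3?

From x_3 the given relations immediately reach x_2, x_11.
From those, x_8, x_13, x_7 — 5 in total.
From those, x_14 — 6 in total.
No other element is forced below x_3 by the given relations, so the count is 6.

6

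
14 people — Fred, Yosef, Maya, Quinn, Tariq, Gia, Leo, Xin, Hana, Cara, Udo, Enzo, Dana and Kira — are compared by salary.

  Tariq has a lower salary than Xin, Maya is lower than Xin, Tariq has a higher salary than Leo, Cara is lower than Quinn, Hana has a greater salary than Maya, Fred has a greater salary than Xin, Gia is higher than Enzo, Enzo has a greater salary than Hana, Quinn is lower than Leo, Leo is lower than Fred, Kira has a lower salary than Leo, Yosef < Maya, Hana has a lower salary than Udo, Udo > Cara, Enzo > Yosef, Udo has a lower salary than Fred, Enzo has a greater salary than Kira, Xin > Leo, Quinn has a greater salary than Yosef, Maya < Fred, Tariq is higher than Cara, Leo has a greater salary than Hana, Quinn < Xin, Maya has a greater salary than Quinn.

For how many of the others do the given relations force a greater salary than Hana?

From Hana the given relations immediately reach Enzo, Leo, Udo.
From those, Gia, Tariq, Xin, Fred — 7 in total.
No other element is forced above Hana by the given relations, so the count is 7.

7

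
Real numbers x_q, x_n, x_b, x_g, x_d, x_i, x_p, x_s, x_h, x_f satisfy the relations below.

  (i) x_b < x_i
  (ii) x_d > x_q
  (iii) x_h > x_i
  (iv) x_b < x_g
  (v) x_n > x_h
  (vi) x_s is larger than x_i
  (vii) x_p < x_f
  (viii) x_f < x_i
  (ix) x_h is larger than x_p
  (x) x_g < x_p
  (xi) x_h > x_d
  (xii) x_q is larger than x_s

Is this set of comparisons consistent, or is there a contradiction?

Every relation is compatible with x_b < x_g < x_p < x_f < x_i < x_s < x_q < x_d < x_h < x_n; the set is consistent.

consistent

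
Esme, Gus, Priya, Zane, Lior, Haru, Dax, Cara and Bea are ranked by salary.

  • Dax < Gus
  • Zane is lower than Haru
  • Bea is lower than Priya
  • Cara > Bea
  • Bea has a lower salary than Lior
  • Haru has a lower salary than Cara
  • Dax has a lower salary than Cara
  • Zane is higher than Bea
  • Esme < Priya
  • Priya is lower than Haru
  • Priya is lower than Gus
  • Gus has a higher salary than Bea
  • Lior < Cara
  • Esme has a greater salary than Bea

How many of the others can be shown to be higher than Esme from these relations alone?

4

From Esme the given relations immediately reach Priya.
From those, Haru, Gus — 3 in total.
From those, Cara — 4 in total.
No other element is forced above Esme by the given relations, so the count is 4.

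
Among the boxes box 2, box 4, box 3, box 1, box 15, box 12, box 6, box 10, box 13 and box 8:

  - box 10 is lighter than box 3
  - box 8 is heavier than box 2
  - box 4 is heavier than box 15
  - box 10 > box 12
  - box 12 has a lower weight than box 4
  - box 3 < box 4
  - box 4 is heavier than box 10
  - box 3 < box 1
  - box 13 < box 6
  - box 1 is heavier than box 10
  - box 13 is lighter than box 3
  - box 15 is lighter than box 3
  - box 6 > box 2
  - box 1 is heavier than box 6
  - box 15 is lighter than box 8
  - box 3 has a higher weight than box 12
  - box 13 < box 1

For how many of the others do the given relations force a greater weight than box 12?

The elements the relations force above box 12 are box 10, box 3, box 4, box 1 — no chain reaches any other.
That is 4.

4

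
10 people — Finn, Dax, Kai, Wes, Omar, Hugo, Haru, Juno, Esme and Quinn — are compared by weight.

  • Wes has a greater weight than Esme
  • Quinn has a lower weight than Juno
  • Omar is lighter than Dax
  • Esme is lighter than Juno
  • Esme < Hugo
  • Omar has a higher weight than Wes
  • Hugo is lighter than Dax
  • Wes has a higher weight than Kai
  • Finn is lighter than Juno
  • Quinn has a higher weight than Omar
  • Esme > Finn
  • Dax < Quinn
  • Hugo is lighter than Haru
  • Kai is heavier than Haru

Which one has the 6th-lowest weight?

Piecing the relations together gives one ordering: Finn < Esme < Hugo < Haru < Kai < Wes < Omar < Dax < Quinn < Juno.
Counting 6 from the smallest end gives Wes.

Wes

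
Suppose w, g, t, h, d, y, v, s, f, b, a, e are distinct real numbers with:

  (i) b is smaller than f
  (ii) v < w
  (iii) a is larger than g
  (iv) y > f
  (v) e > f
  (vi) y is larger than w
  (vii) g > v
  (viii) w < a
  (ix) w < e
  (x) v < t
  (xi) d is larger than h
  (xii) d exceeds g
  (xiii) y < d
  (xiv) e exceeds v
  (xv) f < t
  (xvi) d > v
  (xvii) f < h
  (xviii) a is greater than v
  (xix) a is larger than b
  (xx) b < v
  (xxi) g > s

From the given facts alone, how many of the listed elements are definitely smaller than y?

From y the given relations immediately reach f, w.
From those, b, v — 4 in total.
Nothing else is reachable below y; 4 in all.

4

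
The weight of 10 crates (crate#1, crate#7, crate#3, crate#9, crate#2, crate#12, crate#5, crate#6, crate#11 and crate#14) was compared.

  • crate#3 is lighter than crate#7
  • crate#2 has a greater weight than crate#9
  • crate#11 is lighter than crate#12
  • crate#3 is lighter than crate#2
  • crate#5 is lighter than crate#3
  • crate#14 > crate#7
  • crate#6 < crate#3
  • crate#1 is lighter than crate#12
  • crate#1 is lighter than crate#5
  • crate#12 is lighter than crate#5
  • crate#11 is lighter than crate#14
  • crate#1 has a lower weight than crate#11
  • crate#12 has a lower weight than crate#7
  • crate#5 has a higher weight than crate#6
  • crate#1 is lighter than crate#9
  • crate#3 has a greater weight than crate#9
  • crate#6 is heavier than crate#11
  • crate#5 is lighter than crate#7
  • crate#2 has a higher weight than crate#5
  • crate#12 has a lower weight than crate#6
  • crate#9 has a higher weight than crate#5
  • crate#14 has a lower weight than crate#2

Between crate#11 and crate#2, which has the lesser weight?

Link the given pairs in sequence: crate#11 < crate#12; crate#12 < crate#6; crate#6 < crate#5; crate#5 < crate#9; crate#9 < crate#3; crate#3 < crate#7; crate#7 < crate#14; crate#14 < crate#2.
Together: crate#11 < crate#12 < crate#6 < crate#5 < crate#9 < crate#3 < crate#7 < crate#14 < crate#2.
So crate#11 < crate#2; crate#11 is the lighter of the two.

crate#11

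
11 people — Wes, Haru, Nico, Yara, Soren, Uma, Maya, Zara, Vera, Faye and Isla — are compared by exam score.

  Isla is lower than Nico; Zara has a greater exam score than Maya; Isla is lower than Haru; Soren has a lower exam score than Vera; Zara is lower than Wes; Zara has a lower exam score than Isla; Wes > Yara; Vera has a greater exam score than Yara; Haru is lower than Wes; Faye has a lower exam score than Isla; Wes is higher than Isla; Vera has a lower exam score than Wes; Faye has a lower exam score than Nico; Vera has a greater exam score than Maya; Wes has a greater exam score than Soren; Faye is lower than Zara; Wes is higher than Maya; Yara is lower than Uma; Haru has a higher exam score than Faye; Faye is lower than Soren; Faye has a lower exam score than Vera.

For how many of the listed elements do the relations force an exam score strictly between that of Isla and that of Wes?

1

The relations place Isla below Wes. An element lies strictly between them when it is forced above Isla and also forced below Wes.
Above Isla: {Haru, Nico}. Below Wes: {Yara, Maya, Faye, Soren, Zara, Haru, Vera}.
Intersection: {Haru} — 1.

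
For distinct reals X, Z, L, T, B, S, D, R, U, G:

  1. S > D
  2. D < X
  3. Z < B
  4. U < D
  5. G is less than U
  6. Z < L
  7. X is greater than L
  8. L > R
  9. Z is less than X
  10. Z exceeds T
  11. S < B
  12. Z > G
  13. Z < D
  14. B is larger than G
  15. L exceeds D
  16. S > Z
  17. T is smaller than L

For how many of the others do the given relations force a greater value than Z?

5

The elements the relations force above Z are D, S, B, L, X — no chain reaches any other.
That is 5.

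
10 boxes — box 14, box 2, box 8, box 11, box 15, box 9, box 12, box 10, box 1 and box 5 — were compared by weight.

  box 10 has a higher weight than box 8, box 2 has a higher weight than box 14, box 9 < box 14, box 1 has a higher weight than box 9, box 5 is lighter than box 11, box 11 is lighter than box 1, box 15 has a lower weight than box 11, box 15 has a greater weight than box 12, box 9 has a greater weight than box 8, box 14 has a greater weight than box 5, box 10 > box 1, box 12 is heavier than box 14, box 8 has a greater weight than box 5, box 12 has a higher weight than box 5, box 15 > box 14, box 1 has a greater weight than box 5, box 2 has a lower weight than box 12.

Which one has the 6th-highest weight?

The consecutive relations fix a unique order: box 5 < box 8 < box 9 < box 14 < box 2 < box 12 < box 15 < box 11 < box 1 < box 10.
Counting 6 from the largest end gives box 2.

box 2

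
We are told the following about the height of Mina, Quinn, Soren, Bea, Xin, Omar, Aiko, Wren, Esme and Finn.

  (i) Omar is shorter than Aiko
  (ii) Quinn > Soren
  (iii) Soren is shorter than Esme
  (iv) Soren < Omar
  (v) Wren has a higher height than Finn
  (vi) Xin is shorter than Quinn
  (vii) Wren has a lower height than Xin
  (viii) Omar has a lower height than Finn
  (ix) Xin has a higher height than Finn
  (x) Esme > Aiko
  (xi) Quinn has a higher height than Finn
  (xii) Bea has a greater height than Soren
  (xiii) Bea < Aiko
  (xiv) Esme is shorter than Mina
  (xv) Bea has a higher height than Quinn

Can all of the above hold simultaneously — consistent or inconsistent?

Every relation is compatible with Soren < Omar < Finn < Wren < Xin < Quinn < Bea < Aiko < Esme < Mina; the set is consistent.

consistent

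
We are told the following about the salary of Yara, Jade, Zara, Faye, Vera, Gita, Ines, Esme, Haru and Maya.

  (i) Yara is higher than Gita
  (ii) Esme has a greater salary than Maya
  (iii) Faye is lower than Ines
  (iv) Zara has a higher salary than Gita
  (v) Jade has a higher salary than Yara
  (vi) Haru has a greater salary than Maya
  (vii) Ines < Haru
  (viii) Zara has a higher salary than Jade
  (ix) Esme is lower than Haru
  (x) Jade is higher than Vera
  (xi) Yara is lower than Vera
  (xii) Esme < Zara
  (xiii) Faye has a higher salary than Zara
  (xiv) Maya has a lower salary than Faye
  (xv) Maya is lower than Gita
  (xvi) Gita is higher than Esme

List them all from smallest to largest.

Nothing is placed below Maya, so it is least; from there Maya < Esme; Esme < Gita; Gita < Yara; Yara < Vera; Vera < Jade; Jade < Zara; Zara < Faye; Faye < Ines; Ines < Haru, each given directly.

Maya < Esme < Gita < Yara < Vera < Jade < Zara < Faye < Ines < Haru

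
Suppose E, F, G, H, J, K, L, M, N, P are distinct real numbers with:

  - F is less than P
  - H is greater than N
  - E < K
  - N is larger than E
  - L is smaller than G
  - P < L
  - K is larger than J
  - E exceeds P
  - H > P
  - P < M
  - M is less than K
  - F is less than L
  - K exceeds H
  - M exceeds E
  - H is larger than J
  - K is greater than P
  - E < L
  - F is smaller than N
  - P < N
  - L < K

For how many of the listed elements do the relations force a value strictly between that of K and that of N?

Chaining upward from N reaches: H.
Chaining downward from K reaches: F, P, E, L, M, J, H.
Strictly between N and K are those in both lists: H — 1 element.

1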